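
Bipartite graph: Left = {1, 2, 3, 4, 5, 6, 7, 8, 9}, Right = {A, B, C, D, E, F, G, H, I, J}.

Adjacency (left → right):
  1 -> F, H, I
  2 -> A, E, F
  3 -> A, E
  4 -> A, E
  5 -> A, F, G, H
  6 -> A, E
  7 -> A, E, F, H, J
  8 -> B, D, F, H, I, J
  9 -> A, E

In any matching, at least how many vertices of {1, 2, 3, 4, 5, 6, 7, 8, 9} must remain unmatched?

2

A valid assignment of size 7: 1-I, 2-F, 3-A, 4-E, 5-G, 7-H, 8-J.
The set {3, 4, 6, 9} has only 2 neighbours ({A, E}), so by Hall's theorem at most 7 of the 9 left vertices can be matched.
That matches 7 of the 9, leaving 2 unmatched; no matching can do better.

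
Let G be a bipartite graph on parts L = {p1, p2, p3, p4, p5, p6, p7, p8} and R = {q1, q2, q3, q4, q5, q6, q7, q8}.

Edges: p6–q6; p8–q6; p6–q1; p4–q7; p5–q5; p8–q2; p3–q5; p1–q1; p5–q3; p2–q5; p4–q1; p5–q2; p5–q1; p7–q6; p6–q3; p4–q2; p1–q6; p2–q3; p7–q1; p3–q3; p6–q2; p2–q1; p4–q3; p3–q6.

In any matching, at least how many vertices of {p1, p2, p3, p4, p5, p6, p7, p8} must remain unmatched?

2

One maximum matching: p1-q1, p2-q3, p3-q5, p4-q7, p5-q2, p6-q6.
The set {p1, p2, p3, p5, p6, p7, p8} has only 5 neighbours ({q1, q2, q3, q5, q6}), so by Hall's theorem at most 6 of the 8 left vertices can be matched.
That matches 6 of the 8, leaving 2 unmatched; no matching can do better.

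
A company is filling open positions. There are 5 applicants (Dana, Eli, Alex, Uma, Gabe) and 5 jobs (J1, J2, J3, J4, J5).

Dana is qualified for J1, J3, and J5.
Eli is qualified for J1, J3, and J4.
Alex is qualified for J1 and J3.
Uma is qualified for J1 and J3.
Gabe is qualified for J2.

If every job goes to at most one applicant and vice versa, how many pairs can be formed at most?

One maximum matching: Dana→J5, Eli→J4, Alex→J1, Uma→J3, Gabe→J2.
This saturates every applicant, so 5 is the maximum.

5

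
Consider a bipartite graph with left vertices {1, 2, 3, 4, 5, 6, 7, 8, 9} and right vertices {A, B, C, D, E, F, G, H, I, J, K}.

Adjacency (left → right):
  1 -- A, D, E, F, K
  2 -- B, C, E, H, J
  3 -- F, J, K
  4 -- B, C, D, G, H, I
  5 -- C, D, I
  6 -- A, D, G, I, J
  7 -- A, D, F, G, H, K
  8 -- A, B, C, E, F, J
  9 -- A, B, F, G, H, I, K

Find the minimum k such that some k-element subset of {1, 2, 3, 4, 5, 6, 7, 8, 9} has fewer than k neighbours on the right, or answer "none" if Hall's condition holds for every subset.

none

A matching saturating every left vertex exists, for instance 1→E, 2→H, 3→F, 4→B, 5→C, 6→J, 7→K, 8→A, 9→G.
By Hall's marriage theorem, this means |N(S)| ≥ |S| for every subset S, so no violating subset exists.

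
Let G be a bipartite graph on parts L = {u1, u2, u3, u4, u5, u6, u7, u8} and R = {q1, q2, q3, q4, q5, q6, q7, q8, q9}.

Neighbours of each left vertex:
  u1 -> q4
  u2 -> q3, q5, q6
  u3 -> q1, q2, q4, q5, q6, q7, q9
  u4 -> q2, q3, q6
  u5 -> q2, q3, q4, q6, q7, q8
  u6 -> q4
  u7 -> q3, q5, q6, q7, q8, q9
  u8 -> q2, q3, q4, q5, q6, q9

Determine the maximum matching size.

For example, pair u1-q4, u2-q5, u3-q7, u4-q2, u5-q8, u7-q6, u8-q9.
The set {u1, u6} has only 1 neighbour ({q4}), so by Hall's theorem at most 7 of the 8 left vertices can be matched.

7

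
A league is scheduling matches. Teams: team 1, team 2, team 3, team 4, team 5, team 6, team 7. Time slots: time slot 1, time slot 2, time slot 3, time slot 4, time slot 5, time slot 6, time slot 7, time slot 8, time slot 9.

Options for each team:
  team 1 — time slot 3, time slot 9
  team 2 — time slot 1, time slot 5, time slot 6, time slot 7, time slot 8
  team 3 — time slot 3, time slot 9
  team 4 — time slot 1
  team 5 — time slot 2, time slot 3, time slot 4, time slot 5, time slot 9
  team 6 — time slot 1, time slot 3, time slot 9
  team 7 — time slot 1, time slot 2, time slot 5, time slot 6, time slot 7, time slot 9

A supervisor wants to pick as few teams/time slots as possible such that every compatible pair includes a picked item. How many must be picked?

6

The 6 edges team 1–time slot 9, team 2–time slot 8, team 3–time slot 3, team 4–time slot 1, team 5–time slot 4, team 7–time slot 5 form a matching, so any vertex cover needs at least 6 vertices (one per matched edge).
Conversely {team 2, team 5, team 7, time slot 1, time slot 3, time slot 9} meets every edge and has exactly 6 vertices, so 6 is optimal.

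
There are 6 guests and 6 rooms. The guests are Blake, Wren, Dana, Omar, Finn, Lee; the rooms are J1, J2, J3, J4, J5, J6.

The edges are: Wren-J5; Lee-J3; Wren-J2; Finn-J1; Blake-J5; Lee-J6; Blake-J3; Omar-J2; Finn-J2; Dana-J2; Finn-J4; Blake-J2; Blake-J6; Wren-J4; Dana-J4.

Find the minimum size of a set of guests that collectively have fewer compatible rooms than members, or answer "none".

none

A matching saturating every guest exists, for instance Blake→J6, Wren→J5, Dana→J4, Omar→J2, Finn→J1, Lee→J3.
By Hall's marriage theorem, this means |N(S)| ≥ |S| for every subset S, so no violating subset exists.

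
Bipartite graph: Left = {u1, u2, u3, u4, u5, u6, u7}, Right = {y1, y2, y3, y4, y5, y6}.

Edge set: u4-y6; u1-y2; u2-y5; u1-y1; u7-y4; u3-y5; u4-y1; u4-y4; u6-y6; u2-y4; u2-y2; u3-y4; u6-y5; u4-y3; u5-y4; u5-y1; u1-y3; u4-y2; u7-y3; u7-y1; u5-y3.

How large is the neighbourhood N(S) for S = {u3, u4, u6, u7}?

The union of neighbours of {u3, u4, u6, u7} is {y1, y2, y3, y4, y5, y6}, which has 6 elements.
Since |N(S)| = 6 ≥ |S| = 4, Hall's condition holds for this subset.

6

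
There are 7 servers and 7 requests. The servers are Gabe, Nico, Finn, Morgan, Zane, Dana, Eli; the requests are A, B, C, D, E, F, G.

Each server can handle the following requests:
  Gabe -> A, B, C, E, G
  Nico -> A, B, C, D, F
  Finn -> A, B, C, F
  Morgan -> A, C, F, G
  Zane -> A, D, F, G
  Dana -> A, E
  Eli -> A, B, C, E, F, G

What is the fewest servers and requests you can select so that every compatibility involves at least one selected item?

7

{Gabe, Nico, Finn, Morgan, Zane, Dana, Eli} is a vertex cover of size 7: every edge has an endpoint in this set.
No smaller cover exists because Gabe–A, Nico–B, Finn–F, Morgan–C, Zane–D, Dana–E, Eli–G is a matching of size 7, and a cover must include an endpoint of each of these disjoint edges (König's theorem).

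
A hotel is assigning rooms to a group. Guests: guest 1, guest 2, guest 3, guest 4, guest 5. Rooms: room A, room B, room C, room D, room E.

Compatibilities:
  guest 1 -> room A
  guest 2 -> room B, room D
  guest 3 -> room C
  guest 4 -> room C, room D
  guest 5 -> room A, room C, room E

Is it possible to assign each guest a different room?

Yes

One maximum matching: guest 1–room A, guest 2–room B, guest 3–room C, guest 4–room D, guest 5–room E.
Every guest is matched, so this is a perfect matching.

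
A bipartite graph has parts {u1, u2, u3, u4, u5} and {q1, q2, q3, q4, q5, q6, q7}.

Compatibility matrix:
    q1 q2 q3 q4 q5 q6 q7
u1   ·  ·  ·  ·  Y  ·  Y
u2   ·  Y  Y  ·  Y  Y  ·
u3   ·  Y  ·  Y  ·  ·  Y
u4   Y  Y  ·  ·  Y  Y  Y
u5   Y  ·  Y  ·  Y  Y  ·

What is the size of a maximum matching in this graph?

5

A valid assignment of size 5: u1-q5, u2-q3, u3-q2, u4-q7, u5-q6.
All 5 left vertices are matched, so no larger matching exists.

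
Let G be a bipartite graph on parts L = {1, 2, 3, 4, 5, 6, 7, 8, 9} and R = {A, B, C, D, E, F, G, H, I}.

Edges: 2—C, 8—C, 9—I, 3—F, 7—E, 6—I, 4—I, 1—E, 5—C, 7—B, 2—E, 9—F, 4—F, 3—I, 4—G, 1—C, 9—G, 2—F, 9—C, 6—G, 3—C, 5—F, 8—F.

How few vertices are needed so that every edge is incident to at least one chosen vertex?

The 6 edges 1–C, 2–E, 3–I, 4–G, 5–F, 7–B form a matching, so any vertex cover needs at least 6 vertices (one per matched edge).
Conversely {7, C, E, F, G, I} meets every edge and has exactly 6 vertices, so 6 is optimal.

6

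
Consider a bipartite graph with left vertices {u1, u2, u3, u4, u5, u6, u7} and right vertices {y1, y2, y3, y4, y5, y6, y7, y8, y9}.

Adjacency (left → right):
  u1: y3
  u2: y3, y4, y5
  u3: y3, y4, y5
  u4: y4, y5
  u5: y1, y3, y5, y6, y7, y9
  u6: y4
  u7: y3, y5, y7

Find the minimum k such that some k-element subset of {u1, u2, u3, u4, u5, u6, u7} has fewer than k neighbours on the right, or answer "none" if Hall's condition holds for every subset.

4

Take S = {u1, u2, u3, u4}. Its neighbourhood is {y3, y4, y5}, so |N(S)| = 3 < |S| = 4.
Every subset of size less than 4 has at least as many neighbours as members, so 4 is the minimum.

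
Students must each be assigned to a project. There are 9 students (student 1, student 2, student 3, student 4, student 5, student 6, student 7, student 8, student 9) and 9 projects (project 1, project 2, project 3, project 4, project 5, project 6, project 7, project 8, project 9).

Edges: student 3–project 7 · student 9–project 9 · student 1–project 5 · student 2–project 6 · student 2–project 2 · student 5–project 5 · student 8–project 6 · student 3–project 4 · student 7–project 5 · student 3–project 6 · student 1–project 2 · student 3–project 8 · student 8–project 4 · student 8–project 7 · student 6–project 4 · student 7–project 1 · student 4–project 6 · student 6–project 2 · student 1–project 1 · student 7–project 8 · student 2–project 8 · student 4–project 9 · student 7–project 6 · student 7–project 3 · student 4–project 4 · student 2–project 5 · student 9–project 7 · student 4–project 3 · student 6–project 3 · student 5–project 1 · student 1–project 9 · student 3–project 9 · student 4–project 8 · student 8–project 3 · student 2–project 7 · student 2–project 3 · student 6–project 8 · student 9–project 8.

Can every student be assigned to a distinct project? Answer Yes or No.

Yes

For example, pair student 1-project 2, student 2-project 3, student 3-project 7, student 4-project 8, student 5-project 5, student 6-project 4, student 7-project 1, student 8-project 6, student 9-project 9.
All 9 students are covered.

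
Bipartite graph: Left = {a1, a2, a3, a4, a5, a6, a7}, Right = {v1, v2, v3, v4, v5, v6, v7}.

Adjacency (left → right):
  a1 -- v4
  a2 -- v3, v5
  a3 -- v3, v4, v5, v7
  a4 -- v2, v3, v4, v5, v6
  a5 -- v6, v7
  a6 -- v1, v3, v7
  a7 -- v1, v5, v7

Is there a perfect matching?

A valid assignment of size 7: a1–v4, a2–v5, a3–v3, a4–v2, a5–v6, a6–v1, a7–v7.
Every left vertex is matched, so this is a perfect matching.

Yes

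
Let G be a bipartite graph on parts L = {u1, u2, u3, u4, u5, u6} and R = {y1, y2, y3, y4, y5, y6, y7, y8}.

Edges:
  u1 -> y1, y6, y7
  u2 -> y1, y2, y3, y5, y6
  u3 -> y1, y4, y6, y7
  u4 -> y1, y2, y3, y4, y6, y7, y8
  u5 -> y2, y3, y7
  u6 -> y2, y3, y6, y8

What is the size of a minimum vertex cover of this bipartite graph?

6

A maximum matching has 6 edges (e.g. u1–y1, u2–y6, u3–y4, u4–y7, u5–y2, u6–y3).
By König's theorem the minimum vertex cover has the same size. One such cover is {u1, u2, u3, u4, u5, u6}.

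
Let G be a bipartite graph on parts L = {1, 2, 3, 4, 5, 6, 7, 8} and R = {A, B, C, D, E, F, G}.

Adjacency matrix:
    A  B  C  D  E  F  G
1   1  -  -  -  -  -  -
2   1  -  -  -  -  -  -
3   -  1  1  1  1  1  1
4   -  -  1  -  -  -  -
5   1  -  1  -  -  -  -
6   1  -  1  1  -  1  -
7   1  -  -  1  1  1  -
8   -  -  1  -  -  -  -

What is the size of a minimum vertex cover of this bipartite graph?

{3, 6, 7, A, C} is a vertex cover of size 5: every edge has an endpoint in this set.
No smaller cover exists because 1–A, 3–G, 4–C, 6–F, 7–E is a matching of size 5, and a cover must include an endpoint of each of these disjoint edges (König's theorem).

5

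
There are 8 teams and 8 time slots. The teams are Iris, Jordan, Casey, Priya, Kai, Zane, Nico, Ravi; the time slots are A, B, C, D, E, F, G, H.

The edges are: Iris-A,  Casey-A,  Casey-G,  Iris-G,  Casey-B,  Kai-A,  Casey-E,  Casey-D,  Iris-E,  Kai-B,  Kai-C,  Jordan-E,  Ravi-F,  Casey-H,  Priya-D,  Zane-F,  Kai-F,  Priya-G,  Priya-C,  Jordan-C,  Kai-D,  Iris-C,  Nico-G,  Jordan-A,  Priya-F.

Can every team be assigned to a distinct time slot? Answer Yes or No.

The set {Zane, Ravi} has only 1 neighbour ({F}), so by Hall's theorem at most 7 of the 8 teams can be matched.
Hence no matching covers every team.

No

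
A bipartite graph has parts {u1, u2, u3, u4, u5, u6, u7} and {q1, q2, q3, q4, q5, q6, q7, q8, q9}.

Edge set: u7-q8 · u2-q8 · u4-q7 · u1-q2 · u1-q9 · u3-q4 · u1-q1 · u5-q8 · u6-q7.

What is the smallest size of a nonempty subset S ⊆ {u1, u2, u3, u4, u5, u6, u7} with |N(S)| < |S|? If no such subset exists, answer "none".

2

Take S = {u2, u5}. Its neighbourhood is {q8}, so |N(S)| = 1 < |S| = 2.
No single vertex violates Hall's condition since each has at least one neighbour, so 2 is the minimum.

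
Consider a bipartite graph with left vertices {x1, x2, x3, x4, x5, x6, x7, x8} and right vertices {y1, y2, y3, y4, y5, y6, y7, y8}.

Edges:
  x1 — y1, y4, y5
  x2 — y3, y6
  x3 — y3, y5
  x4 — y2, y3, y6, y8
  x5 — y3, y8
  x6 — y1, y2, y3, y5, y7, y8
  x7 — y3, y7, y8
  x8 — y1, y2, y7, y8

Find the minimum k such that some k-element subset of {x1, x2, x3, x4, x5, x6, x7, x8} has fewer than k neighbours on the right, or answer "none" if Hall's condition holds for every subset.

A matching saturating every left vertex exists, for instance x1→y4, x2→y6, x3→y5, x4→y2, x5→y8, x6→y1, x7→y3, x8→y7.
By Hall's marriage theorem, this means |N(S)| ≥ |S| for every subset S, so no violating subset exists.

none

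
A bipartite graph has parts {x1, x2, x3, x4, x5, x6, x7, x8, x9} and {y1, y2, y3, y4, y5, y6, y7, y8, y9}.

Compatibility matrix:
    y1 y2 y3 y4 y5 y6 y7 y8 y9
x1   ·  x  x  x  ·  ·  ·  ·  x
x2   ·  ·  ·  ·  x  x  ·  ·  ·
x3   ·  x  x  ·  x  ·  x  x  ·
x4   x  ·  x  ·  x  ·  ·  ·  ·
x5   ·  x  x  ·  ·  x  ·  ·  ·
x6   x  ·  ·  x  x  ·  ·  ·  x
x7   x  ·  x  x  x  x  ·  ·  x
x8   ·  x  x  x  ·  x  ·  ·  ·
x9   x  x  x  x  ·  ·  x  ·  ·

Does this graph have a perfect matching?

Yes

For example, pair x1→y2, x2→y5, x3→y8, x4→y1, x5→y6, x6→y4, x7→y9, x8→y3, x9→y7.
Every left vertex is matched, so this is a perfect matching.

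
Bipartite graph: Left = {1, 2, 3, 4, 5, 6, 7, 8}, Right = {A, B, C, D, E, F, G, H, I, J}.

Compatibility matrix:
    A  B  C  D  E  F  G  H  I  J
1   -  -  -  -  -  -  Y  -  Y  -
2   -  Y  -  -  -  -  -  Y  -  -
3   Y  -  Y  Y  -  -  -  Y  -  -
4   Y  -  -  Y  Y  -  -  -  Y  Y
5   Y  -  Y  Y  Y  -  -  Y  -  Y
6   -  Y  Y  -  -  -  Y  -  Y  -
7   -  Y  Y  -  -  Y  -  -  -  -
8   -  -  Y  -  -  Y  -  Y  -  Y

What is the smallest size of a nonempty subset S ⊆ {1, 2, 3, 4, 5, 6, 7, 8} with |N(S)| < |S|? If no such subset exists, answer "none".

none

A matching saturating every left vertex exists, for instance 1→G, 2→B, 3→D, 4→A, 5→J, 6→C, 7→F, 8→H.
By Hall's marriage theorem, this means |N(S)| ≥ |S| for every subset S, so no violating subset exists.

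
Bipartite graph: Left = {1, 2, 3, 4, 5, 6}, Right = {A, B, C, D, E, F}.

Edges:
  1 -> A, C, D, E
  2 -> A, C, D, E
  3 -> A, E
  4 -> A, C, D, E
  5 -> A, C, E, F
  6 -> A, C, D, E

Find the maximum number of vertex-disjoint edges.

One maximum matching: 1-D, 2-C, 3-A, 4-E, 5-F.
The set {1, 2, 3, 4, 6} has only 4 neighbours ({A, C, D, E}), so by Hall's theorem at most 5 of the 6 left vertices can be matched.

5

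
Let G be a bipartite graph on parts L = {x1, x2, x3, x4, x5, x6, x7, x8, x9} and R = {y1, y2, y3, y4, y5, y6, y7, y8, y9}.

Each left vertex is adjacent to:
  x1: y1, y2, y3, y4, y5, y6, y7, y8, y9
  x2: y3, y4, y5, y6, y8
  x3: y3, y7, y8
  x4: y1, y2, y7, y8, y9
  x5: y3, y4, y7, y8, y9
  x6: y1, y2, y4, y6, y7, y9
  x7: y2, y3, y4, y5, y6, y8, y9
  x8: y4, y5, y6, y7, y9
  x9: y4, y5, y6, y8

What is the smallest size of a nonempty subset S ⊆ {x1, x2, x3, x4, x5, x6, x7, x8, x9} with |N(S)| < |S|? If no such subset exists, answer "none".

none

A matching saturating every left vertex exists, for instance x1→y5, x2→y4, x3→y3, x4→y2, x5→y7, x6→y1, x7→y9, x8→y6, x9→y8.
By Hall's marriage theorem, this means |N(S)| ≥ |S| for every subset S, so no violating subset exists.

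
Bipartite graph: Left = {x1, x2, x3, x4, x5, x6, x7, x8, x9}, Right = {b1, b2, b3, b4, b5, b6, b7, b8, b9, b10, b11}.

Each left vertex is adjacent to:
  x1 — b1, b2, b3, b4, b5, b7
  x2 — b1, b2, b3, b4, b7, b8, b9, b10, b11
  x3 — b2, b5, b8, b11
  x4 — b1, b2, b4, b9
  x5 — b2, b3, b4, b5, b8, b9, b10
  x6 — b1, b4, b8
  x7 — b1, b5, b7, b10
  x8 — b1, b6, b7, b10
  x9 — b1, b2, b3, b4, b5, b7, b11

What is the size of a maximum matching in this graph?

9

One maximum matching: x1-b5, x2-b1, x3-b8, x4-b9, x5-b2, x6-b4, x7-b10, x8-b6, x9-b7.
All 9 left vertices are matched, so no larger matching exists.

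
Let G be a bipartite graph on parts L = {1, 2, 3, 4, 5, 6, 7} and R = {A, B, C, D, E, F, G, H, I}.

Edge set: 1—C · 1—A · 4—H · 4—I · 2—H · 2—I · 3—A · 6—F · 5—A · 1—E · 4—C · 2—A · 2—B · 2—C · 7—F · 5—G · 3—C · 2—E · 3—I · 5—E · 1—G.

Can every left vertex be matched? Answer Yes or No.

No

The set {6, 7} has only 1 neighbour ({F}), so by Hall's theorem at most 6 of the 7 left vertices can be matched.
Hence no matching covers every left vertex.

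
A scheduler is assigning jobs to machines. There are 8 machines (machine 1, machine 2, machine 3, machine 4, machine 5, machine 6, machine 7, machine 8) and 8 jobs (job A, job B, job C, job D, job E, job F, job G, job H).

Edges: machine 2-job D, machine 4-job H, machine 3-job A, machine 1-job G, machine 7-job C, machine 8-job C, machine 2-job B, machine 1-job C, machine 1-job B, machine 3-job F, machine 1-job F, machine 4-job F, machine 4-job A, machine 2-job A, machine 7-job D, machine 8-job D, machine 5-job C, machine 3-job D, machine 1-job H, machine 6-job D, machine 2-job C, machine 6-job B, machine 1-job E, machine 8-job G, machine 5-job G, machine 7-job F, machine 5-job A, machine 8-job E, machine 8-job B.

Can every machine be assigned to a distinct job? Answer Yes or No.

One maximum matching: machine 1–job E, machine 2–job C, machine 3–job A, machine 4–job H, machine 5–job G, machine 6–job B, machine 7–job F, machine 8–job D.
Every machine is matched, so this is a perfect matching.

Yes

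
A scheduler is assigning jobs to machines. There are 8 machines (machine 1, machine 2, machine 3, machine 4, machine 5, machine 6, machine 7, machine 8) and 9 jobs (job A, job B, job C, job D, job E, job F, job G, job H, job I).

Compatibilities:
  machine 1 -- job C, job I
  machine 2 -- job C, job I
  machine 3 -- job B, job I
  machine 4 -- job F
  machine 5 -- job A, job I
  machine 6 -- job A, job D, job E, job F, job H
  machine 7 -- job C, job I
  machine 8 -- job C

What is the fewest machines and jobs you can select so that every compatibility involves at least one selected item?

6

{machine 3, machine 4, machine 5, machine 6, job C, job I} is a vertex cover of size 6: every edge has an endpoint in this set.
No smaller cover exists because machine 1–job C, machine 2–job I, machine 3–job B, machine 4–job F, machine 5–job A, machine 6–job D is a matching of size 6, and a cover must include an endpoint of each of these disjoint edges (König's theorem).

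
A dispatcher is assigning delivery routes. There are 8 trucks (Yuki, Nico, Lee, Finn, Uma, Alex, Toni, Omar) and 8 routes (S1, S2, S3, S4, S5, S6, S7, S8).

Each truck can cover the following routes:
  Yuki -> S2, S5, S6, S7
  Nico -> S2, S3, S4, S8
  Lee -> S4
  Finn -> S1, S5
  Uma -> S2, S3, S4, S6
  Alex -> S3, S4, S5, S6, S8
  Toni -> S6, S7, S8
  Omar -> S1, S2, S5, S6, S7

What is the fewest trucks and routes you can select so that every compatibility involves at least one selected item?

8

The 8 edges Yuki–S5, Nico–S8, Lee–S4, Finn–S1, Uma–S6, Alex–S3, Toni–S7, Omar–S2 form a matching, so any vertex cover needs at least 8 vertices (one per matched edge).
Conversely {Yuki, Nico, Lee, Finn, Uma, Alex, Toni, Omar} meets every edge and has exactly 8 vertices, so 8 is optimal.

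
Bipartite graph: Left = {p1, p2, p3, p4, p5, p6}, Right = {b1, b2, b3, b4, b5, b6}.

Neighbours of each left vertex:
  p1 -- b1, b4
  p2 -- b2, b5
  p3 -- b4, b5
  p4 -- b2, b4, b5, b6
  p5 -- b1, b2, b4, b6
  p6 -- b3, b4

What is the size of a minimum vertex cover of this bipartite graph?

{p1, p2, p3, p4, p5, p6} is a vertex cover of size 6: every edge has an endpoint in this set.
No smaller cover exists because p1–b1, p2–b2, p3–b4, p4–b5, p5–b6, p6–b3 is a matching of size 6, and a cover must include an endpoint of each of these disjoint edges (König's theorem).

6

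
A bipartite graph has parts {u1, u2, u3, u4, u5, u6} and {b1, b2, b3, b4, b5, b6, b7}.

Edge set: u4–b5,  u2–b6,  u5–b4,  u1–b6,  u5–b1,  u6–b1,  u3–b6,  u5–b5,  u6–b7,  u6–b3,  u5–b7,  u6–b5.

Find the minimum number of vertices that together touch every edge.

4

The 4 edges u1–b6, u4–b5, u5–b7, u6–b3 form a matching, so any vertex cover needs at least 4 vertices (one per matched edge).
Conversely {u4, u5, u6, b6} meets every edge and has exactly 4 vertices, so 4 is optimal.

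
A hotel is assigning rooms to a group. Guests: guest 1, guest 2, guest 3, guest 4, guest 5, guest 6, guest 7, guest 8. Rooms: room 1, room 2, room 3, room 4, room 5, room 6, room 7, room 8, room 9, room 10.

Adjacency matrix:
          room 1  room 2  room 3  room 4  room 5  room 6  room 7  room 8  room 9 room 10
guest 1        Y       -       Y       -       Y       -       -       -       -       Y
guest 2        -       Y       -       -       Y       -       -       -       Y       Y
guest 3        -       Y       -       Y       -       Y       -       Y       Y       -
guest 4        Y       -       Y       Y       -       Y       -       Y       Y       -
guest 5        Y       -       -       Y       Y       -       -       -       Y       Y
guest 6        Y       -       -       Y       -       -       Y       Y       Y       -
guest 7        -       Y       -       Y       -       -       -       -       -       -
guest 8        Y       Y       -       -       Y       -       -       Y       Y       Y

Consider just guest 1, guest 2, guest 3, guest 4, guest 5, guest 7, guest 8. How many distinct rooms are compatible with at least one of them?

9

The union of neighbours of {guest 1, guest 2, guest 3, guest 4, guest 5, guest 7, guest 8} is {room 1, room 2, room 3, room 4, room 5, room 6, room 8, room 9, room 10}, which has 9 elements.
Since |N(S)| = 9 ≥ |S| = 7, Hall's condition holds for this subset.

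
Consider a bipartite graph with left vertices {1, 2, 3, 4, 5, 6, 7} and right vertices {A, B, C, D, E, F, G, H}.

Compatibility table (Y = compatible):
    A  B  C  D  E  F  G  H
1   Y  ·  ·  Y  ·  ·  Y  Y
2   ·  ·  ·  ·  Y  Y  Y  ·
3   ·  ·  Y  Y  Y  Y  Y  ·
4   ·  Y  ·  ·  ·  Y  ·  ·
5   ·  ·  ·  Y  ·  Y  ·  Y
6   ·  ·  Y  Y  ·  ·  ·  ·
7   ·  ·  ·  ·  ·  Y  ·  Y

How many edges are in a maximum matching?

7

A valid assignment of size 7: 1–H, 2–E, 3–G, 4–B, 5–D, 6–C, 7–F.
This saturates every left vertex, so 7 is the maximum.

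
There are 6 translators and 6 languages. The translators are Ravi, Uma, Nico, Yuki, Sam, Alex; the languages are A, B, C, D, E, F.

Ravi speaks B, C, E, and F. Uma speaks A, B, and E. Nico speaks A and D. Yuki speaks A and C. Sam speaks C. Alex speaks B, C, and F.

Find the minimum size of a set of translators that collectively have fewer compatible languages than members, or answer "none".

A matching saturating every translator exists, for instance Ravi→F, Uma→E, Nico→D, Yuki→A, Sam→C, Alex→B.
By Hall's marriage theorem, this means |N(S)| ≥ |S| for every subset S, so no violating subset exists.

none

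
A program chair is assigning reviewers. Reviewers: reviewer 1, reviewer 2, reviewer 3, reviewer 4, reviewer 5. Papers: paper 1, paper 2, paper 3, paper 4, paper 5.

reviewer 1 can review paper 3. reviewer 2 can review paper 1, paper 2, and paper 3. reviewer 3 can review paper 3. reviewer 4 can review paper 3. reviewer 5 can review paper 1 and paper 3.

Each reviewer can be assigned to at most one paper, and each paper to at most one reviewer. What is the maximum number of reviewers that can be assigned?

A valid assignment of size 3: reviewer 1–paper 3, reviewer 2–paper 2, reviewer 5–paper 1.
The set {reviewer 1, reviewer 3, reviewer 4} has only 1 neighbour ({paper 3}), so by Hall's theorem at most 3 of the 5 reviewers can be matched.

3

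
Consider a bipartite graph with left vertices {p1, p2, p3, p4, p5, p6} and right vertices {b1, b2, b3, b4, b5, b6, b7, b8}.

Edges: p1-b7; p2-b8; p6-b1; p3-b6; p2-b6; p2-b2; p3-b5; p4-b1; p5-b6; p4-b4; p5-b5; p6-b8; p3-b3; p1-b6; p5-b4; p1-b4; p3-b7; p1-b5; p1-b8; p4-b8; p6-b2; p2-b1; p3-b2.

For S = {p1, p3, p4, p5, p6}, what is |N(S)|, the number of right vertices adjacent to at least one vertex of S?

8

The union of neighbours of {p1, p3, p4, p5, p6} is {b1, b2, b3, b4, b5, b6, b7, b8}, which has 8 elements.
Since |N(S)| = 8 ≥ |S| = 5, Hall's condition holds for this subset.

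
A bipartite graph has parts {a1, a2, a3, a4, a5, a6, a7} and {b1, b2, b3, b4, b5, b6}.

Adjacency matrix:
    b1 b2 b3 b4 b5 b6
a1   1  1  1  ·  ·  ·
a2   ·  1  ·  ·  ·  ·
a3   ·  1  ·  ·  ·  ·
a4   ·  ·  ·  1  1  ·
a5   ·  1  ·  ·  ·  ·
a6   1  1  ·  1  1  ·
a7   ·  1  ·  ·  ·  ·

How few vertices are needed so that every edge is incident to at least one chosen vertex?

4

{a1, a4, a6, b2} is a vertex cover of size 4: every edge has an endpoint in this set.
No smaller cover exists because a1–b3, a2–b2, a4–b4, a6–b5 is a matching of size 4, and a cover must include an endpoint of each of these disjoint edges (König's theorem).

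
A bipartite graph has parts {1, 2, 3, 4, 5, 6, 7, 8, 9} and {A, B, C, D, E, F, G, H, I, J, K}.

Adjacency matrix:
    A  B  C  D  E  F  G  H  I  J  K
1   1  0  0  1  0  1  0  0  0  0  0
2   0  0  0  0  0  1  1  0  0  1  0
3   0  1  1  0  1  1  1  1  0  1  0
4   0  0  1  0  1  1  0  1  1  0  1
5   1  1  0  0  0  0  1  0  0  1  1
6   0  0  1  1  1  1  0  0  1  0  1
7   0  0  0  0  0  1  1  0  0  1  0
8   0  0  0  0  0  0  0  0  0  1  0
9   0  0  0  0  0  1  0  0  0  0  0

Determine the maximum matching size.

8

One maximum matching: 1–A, 2–F, 3–H, 4–E, 5–K, 6–D, 7–G, 8–J.
The set {2, 7, 8, 9} has only 3 neighbours ({F, G, J}), so by Hall's theorem at most 8 of the 9 left vertices can be matched.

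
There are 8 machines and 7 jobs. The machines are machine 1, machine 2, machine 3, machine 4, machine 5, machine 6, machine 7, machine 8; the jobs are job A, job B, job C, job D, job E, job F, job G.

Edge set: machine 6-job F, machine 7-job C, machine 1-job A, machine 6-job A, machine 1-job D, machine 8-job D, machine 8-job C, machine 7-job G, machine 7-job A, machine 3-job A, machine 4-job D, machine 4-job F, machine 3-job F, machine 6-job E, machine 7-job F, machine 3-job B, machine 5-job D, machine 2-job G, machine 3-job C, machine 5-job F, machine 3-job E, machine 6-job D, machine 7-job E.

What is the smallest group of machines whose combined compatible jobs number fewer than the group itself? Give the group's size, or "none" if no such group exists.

Take S = {machine 1, machine 2, machine 4, machine 5, machine 6, machine 7, machine 8}. Its neighbourhood is {job A, job C, job D, job E, job F, job G}, so |N(S)| = 6 < |S| = 7.
Every subset of size less than 7 has at least as many neighbours as members, so 7 is the minimum.

7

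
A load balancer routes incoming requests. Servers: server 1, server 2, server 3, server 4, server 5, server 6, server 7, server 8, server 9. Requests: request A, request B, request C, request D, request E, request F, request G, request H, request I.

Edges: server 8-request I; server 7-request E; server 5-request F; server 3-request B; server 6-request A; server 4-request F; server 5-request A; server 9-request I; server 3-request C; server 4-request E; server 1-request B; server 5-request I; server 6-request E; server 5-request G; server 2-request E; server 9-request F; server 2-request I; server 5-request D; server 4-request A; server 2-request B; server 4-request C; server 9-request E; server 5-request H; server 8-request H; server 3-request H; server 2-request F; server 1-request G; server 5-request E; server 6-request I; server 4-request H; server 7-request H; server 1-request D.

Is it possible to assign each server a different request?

Yes

A valid assignment of size 9: server 1-request D, server 2-request I, server 3-request B, server 4-request C, server 5-request G, server 6-request A, server 7-request E, server 8-request H, server 9-request F.
All 9 servers are covered.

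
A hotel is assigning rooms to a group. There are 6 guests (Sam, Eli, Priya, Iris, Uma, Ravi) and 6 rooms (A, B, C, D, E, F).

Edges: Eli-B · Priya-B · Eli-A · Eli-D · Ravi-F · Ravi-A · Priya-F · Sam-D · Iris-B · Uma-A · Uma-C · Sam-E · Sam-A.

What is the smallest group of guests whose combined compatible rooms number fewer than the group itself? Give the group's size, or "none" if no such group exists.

none

A matching saturating every guest exists, for instance Sam→E, Eli→D, Priya→F, Iris→B, Uma→C, Ravi→A.
By Hall's marriage theorem, this means |N(S)| ≥ |S| for every subset S, so no violating subset exists.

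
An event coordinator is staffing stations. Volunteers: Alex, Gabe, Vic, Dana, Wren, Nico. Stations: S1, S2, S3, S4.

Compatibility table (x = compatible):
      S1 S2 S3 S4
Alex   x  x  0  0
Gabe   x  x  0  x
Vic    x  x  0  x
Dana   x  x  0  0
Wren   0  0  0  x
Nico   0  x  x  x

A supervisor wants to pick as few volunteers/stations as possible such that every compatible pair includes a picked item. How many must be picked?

4

{Nico, S1, S2, S4} is a vertex cover of size 4: every edge has an endpoint in this set.
No smaller cover exists because Alex–S1, Gabe–S4, Vic–S2, Nico–S3 is a matching of size 4, and a cover must include an endpoint of each of these disjoint edges (König's theorem).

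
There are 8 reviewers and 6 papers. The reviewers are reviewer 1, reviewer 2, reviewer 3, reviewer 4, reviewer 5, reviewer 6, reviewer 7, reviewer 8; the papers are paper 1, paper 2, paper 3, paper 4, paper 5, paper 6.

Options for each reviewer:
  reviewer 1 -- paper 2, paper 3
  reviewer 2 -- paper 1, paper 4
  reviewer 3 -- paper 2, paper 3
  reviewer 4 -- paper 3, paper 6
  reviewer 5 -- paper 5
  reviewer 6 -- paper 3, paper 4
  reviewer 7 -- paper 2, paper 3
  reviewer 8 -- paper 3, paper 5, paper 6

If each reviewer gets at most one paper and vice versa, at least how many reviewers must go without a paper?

One maximum matching: reviewer 1–paper 3, reviewer 2–paper 1, reviewer 3–paper 2, reviewer 4–paper 6, reviewer 5–paper 5, reviewer 6–paper 4.
The set {reviewer 1, reviewer 3, reviewer 4, reviewer 5, reviewer 7, reviewer 8} has only 4 neighbours ({paper 2, paper 3, paper 5, paper 6}), so by Hall's theorem at most 6 of the 8 reviewers can be matched.
That matches 6 of the 8, leaving 2 unmatched; no matching can do better.

2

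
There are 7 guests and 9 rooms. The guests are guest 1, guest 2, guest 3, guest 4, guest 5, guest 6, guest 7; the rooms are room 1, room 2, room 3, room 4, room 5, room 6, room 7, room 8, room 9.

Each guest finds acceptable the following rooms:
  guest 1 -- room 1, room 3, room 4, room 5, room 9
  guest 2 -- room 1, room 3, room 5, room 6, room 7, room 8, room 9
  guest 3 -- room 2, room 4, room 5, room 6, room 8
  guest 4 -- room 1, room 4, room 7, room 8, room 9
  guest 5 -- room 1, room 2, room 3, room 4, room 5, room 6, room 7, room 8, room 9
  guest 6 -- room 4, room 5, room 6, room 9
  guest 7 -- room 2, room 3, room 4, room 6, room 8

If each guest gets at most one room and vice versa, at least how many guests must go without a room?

0

One maximum matching: guest 1-room 5, guest 2-room 3, guest 3-room 6, guest 4-room 4, guest 5-room 2, guest 6-room 9, guest 7-room 8.
All 7 guests are matched, so no larger matching exists.
That matches 7 of the 7, leaving 0 unmatched; no matching can do better.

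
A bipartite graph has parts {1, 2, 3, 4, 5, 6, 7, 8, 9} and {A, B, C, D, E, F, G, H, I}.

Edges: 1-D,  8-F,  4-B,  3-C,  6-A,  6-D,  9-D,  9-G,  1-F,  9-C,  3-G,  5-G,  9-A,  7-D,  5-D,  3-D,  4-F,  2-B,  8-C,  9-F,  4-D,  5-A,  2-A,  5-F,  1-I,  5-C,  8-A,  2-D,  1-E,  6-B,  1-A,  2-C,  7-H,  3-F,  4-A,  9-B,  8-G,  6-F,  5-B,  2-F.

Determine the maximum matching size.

A valid assignment of size 8: 1→E, 2→A, 3→C, 4→B, 5→G, 6→D, 7→H, 8→F.
The set {2, 3, 4, 5, 6, 8, 9} has only 6 neighbours ({A, B, C, D, F, G}), so by Hall's theorem at most 8 of the 9 left vertices can be matched.

8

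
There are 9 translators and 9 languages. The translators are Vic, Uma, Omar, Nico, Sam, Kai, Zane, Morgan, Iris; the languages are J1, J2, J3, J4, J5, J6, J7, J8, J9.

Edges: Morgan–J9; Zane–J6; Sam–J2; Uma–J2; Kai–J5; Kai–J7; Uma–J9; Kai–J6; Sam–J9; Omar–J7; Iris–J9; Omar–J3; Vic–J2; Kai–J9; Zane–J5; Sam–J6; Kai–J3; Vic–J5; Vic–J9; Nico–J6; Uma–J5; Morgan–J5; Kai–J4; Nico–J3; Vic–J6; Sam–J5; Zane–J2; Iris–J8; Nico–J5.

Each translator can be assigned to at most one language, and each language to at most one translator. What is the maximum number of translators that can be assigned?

For example, pair Vic–J2, Uma–J5, Omar–J7, Nico–J3, Sam–J9, Kai–J4, Zane–J6, Iris–J8.
The set {Vic, Uma, Sam, Zane, Morgan} has only 4 neighbours ({J2, J5, J6, J9}), so by Hall's theorem at most 8 of the 9 translators can be matched.

8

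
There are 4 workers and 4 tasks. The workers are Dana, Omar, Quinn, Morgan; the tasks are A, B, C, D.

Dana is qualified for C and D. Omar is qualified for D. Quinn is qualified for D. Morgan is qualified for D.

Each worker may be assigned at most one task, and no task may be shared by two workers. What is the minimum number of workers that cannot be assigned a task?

2

One maximum matching: Dana-C, Omar-D.
The set {Omar, Quinn, Morgan} has only 1 neighbour ({D}), so by Hall's theorem at most 2 of the 4 workers can be matched.
That matches 2 of the 4, leaving 2 unmatched; no matching can do better.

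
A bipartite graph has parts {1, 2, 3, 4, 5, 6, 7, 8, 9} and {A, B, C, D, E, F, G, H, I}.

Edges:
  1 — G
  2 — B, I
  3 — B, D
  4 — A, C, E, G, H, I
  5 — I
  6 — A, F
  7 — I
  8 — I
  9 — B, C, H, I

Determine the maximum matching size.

7

For example, pair 1-G, 2-B, 3-D, 4-A, 5-I, 6-F, 9-C.
The set {5, 7, 8} has only 1 neighbour ({I}), so by Hall's theorem at most 7 of the 9 left vertices can be matched.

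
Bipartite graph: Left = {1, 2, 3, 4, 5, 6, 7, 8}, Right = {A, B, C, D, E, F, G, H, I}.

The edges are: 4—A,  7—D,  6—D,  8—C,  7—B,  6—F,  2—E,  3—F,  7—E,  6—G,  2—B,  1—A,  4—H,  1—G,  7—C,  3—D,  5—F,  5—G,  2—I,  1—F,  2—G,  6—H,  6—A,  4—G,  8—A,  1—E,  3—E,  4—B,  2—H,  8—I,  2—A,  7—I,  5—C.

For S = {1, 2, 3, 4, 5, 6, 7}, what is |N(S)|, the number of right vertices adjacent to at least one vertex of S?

9

The union of neighbours of {1, 2, 3, 4, 5, 6, 7} is {A, B, C, D, E, F, G, H, I}, which has 9 elements.
Since |N(S)| = 9 ≥ |S| = 7, Hall's condition holds for this subset.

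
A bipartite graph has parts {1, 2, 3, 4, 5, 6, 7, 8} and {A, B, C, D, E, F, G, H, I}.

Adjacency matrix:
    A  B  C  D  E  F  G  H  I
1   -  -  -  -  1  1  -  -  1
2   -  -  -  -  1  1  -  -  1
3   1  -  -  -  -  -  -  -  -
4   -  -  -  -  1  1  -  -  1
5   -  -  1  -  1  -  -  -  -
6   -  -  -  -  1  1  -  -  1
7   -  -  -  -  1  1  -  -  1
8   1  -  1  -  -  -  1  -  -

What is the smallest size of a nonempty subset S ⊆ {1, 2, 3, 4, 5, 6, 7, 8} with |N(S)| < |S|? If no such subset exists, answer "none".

4

Take S = {1, 2, 4, 6}. Its neighbourhood is {E, F, I}, so |N(S)| = 3 < |S| = 4.
Every subset of size less than 4 has at least as many neighbours as members, so 4 is the minimum.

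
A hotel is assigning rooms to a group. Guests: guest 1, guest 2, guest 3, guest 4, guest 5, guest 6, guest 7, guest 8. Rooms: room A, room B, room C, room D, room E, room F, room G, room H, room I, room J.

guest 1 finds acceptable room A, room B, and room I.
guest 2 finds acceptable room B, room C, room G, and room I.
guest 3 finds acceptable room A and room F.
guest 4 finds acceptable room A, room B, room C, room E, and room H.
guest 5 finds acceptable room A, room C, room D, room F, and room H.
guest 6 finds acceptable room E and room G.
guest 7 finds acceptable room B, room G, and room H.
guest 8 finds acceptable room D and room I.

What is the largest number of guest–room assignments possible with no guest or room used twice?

8

A valid assignment of size 8: guest 1–room B, guest 2–room G, guest 3–room F, guest 4–room C, guest 5–room D, guest 6–room E, guest 7–room H, guest 8–room I.
All 8 guests are matched, so no larger matching exists.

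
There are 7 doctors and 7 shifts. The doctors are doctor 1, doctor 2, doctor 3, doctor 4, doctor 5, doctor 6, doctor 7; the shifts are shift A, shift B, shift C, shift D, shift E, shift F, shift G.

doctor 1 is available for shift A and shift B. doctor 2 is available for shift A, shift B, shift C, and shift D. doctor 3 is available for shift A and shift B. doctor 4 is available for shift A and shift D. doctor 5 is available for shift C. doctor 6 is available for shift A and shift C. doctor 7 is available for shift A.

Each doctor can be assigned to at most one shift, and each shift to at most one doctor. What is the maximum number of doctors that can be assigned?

4

One maximum matching: doctor 1-shift B, doctor 2-shift C, doctor 3-shift A, doctor 4-shift D.
The set {doctor 1, doctor 2, doctor 3, doctor 4, doctor 5, doctor 6, doctor 7} has only 4 neighbours ({shift A, shift B, shift C, shift D}), so by Hall's theorem at most 4 of the 7 doctors can be matched.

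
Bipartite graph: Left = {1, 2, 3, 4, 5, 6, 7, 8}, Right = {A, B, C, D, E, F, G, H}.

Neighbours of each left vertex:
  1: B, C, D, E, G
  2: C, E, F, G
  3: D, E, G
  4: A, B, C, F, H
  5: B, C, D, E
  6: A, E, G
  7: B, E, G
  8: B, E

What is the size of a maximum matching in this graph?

One maximum matching: 1–G, 2–F, 3–D, 4–H, 5–C, 6–A, 7–E, 8–B.
All 8 left vertices are matched, so no larger matching exists.

8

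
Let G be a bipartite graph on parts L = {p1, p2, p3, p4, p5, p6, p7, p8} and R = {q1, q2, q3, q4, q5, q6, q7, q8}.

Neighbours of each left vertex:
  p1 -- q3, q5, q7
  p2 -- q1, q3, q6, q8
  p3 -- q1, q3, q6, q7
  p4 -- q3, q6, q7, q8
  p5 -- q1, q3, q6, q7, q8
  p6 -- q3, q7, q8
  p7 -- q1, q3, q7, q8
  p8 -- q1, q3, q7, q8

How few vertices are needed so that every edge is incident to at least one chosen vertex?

6

The 6 edges p1–q5, p2–q6, p3–q1, p4–q3, p5–q7, p6–q8 form a matching, so any vertex cover needs at least 6 vertices (one per matched edge).
Conversely {p1, q1, q3, q6, q7, q8} meets every edge and has exactly 6 vertices, so 6 is optimal.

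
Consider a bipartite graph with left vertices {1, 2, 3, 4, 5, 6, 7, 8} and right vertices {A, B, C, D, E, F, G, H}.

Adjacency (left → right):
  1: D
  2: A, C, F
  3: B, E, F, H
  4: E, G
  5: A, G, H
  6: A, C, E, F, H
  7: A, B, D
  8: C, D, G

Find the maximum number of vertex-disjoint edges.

8

A valid assignment of size 8: 1-D, 2-C, 3-B, 4-E, 5-H, 6-F, 7-A, 8-G.
This saturates every left vertex, so 8 is the maximum.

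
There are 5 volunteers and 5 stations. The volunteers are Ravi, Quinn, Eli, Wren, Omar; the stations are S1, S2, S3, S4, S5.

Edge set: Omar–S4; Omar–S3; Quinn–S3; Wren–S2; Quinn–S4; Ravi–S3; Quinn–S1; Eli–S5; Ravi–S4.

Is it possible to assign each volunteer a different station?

Yes

A valid assignment of size 5: Ravi-S3, Quinn-S1, Eli-S5, Wren-S2, Omar-S4.
Every volunteer is matched, so this is a perfect matching.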